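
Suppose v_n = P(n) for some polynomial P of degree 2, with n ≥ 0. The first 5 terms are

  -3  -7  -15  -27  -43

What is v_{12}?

-315

1st diffs: -4, -8, -12, -16.
2nd diffs: -4, -4, -4 (constant).
Newton forward-difference form: v_n = -3 + (-4)·C(n,1) + (-4)·C(n,2).
At n = 12: n = 12, so v_{12} = -3 - 48 - 264 = -315.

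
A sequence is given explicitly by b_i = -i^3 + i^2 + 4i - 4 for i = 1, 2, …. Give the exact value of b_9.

-616

b_9 = -1·9^3 + 1·9^2 + 4·9 - 4 = -616.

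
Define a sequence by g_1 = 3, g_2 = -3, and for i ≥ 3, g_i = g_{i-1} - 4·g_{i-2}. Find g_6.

69

Step forward from the initial values:
g_3 = -15  g_4 = -3  g_5 = 57  g_6 = 69.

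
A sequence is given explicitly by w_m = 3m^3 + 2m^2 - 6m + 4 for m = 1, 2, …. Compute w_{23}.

w_{23} = 3·23^3 + 2·23^2 - 6·23 + 4 = 37425.

37425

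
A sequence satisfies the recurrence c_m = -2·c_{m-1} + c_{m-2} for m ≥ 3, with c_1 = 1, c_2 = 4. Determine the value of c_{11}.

Step forward from the initial values:
c_3 = -7, c_4 = 18, c_5 = -43, c_6 = 104, c_7 = -251, c_8 = 606, c_9 = -1463, c_{10} = 3532, c_{11} = -8527.

-8527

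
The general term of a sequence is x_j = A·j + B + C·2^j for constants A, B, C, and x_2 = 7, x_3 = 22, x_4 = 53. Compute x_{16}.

262121

Plug in j = 2, 3, 4: 2A + B + 4C = 7; 3A + B + 8C = 22; 4A + B + 16C = 53.
Subtracting the first from the second: A + 4C = 15.
Subtracting the second from the third: A + 8C = 31.
Solving: C = 4, A = -1, then B = -7.
Therefore x_{16} = -16 + (-7) + 4·65536 = 262121.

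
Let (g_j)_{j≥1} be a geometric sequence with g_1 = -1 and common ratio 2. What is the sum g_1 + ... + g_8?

-255

g_j = (-1)·2^(j-1).
S = (-1)·(2^8 - 1)/(2 - 1) = (-1)·(256 - 1)/(1) = -255.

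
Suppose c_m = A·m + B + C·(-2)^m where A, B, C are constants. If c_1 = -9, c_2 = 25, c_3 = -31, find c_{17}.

-655295

Write the equations: A + B - 2C = -9; 2A + B + 4C = 25; 3A + B - 8C = -31.
Subtracting the first from the second: A + 6C = 34.
Subtracting the second from the third: A - 12C = -56.
Solving: C = 5, A = 4, then B = -3.
So c_m = 4·m + (-3) + 5·(-2)^m; at m=17 this is -655295.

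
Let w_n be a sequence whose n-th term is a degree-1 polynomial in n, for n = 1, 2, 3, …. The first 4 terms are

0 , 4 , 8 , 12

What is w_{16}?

1st diffs: 4, 4, 4 (constant).
So w_n = 4n - 4.
Evaluating at n = 16 gives w_{16} = 60.

60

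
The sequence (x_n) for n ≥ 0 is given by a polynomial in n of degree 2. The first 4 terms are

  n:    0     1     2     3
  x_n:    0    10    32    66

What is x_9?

1st diffs: 10, 22, 34.
2nd diffs: 12, 12 (constant).
So x_n = 6n^2 + 4n.
Evaluating at n = 9 gives x_9 = 522.

522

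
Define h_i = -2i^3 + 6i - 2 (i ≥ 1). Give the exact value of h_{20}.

h_{20} = -2·20^3 + 6·20 - 2 = -15882.

-15882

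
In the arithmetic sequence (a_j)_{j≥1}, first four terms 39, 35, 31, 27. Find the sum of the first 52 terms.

Common difference d = -4.
a_j = 39 + (j - 1)·(-4).
a_{52} = -165; S = 52·(39 + (-165))/2 = -3276.

-3276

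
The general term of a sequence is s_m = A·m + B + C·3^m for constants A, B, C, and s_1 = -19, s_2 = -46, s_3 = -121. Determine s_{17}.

-516560707

At m = 1, 2, 3: A + B + 3C = -19; 2A + B + 9C = -46; 3A + B + 27C = -121.
Subtracting the first from the second: A + 6C = -27.
Subtracting the second from the third: A + 18C = -75.
Solving: C = -4, A = -3, then B = -4.
So s_m = -3·m + (-4) + (-4)·3^m; at m=17 this is -516560707.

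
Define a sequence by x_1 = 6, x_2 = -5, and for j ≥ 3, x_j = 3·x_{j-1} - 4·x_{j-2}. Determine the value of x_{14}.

-51665

x_3 = -39, x_4 = -97, x_5 = -135, …, x_{11} = -5175, x_{12} = -22753, x_{13} = -47559, x_{14} = -51665.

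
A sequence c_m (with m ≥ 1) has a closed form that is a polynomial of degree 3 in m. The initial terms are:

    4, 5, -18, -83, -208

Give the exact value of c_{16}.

1st diffs: 1, -23, -65, -125.
2nd diffs: -24, -42, -60.
3rd diffs: -18, -18 (constant).
Newton forward-difference form: c_m = 4 + 1·C(m-1,1) + (-24)·C(m-1,2) + (-18)·C(m-1,3).
At m = 16: m-1 = 15, so c_{16} = 4 + 15 - 2520 - 8190 = -10691.

-10691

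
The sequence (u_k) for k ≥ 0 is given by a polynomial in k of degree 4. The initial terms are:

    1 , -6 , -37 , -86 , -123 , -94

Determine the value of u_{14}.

1st diffs: -7, -31, -49, -37, 29.
2nd diffs: -24, -18, 12, 66.
3rd diffs: 6, 30, 54.
4th diffs: 24, 24 (constant).
So u_k = k^4 - 5k^3 - 4k^2 + k + 1.
Evaluating at k = 14 gives u_{14} = 23927.

23927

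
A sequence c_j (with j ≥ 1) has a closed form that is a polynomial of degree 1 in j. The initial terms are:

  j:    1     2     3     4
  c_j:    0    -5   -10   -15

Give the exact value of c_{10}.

-45

1st diffs: -5, -5, -5 (constant).
So c_j = -5j + 5.
Evaluating at j = 10 gives c_{10} = -45.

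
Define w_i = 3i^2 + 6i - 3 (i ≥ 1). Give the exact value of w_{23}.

1722

w_{23} = 3·23^2 + 6·23 - 3 = 1722.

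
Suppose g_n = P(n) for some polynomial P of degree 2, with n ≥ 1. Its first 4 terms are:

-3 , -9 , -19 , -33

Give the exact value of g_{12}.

1st diffs: -6, -10, -14.
2nd diffs: -4, -4 (constant).
Newton forward-difference form: g_n = -3 + (-6)·C(n-1,1) + (-4)·C(n-1,2).
At n = 12: n-1 = 11, so g_{12} = -3 - 66 - 220 = -289.

-289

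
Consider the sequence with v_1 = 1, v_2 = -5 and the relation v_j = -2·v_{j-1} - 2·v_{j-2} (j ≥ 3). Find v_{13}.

Step forward from the initial values:
v_3 = 8; v_4 = -6; v_5 = -4; …; v_{10} = -80; v_{11} = 128; v_{12} = -96; v_{13} = -64.

-64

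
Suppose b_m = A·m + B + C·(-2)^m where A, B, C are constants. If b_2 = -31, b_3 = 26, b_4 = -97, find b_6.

-343

The three given values yield: 2A + B + 4C = -31; 3A + B - 8C = 26; 4A + B + 16C = -97.
Subtracting the first from the second: A - 12C = 57.
Subtracting the second from the third: A + 24C = -123.
Solving: C = -5, A = -3, then B = -5.
So b_m = -3·m + (-5) + (-5)·(-2)^m; at m=6 this is -343.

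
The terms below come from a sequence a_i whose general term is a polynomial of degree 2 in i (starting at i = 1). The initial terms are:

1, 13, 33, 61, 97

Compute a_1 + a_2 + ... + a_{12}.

2564

1st diffs: 12, 20, 28, 36.
2nd diffs: 8, 8, 8 (constant).
So a_i = 4i^2 - 3.
Continuing: …, 141, 193, 253, 321, …, a_{12} = 573.
Summing i = 1..12 (12 terms) gives 2564.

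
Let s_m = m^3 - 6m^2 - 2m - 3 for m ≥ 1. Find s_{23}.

s_{23} = 1·23^3 - 6·23^2 - 2·23 - 3 = 8944.

8944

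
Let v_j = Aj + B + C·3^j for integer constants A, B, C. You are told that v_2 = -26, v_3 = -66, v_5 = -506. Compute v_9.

-39402

Plug in j = 2, 3, 5: 2A + B + 9C = -26; 3A + B + 27C = -66; 5A + B + 243C = -506.
Subtracting the first from the second: A + 18C = -40.
Subtracting the second from the third: 2A + 216C = -440.
Solving: C = -2, A = -4, then B = 0.
Hence v_9 = -4·9 + 0 + (-2)·19683 = -39402.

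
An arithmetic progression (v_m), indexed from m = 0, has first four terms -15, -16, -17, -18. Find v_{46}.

-61

Common difference d = -1.
v_m = -15 + (m - 0)·(-1).
v_{46} = -15 + 46·(-1) = -61.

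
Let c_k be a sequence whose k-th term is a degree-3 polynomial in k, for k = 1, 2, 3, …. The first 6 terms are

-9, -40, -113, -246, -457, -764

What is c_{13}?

1st diffs: -31, -73, -133, -211, -307.
2nd diffs: -42, -60, -78, -96.
3rd diffs: -18, -18, -18 (constant).
Newton forward-difference form: c_k = -9 + (-31)·C(k-1,1) + (-42)·C(k-1,2) + (-18)·C(k-1,3).
At k = 13: k-1 = 12, so c_{13} = -9 - 372 - 2772 - 3960 = -7113.

-7113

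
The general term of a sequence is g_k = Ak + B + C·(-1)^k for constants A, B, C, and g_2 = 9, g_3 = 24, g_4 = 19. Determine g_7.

44

Write the equations: 2A + B + C = 9; 3A + B - C = 24; 4A + B + C = 19.
Subtracting the first from the second: A - 2C = 15.
Subtracting the second from the third: A + 2C = -5.
Solving: C = -5, A = 5, then B = 4.
Therefore g_7 = 35 + 4 + (-5)·(-1) = 44.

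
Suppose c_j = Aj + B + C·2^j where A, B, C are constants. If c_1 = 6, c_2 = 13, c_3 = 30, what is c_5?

Plug in j = 1, 2, 3: A + B + 2C = 6; 2A + B + 4C = 13; 3A + B + 8C = 30.
Subtracting the first from the second: A + 2C = 7.
Subtracting the second from the third: A + 4C = 17.
Solving: C = 5, A = -3, then B = -1.
Hence c_5 = -3·5 + (-1) + 5·32 = 144.

144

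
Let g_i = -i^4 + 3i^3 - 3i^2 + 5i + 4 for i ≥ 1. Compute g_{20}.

g_{20} = -1·20^4 + 3·20^3 - 3·20^2 + 5·20 + 4 = -137096.

-137096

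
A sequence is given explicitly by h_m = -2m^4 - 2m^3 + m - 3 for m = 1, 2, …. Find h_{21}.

-407466

h_{21} = -2·21^4 - 2·21^3 + 1·21 - 3 = -407466.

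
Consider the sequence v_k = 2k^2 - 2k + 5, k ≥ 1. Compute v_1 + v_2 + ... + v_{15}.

2315

Over k = 1..15: Σk = 120, Σk² = 1240.
Total = (2)·1240 + (-2)·120 + (5)·15 = 2315.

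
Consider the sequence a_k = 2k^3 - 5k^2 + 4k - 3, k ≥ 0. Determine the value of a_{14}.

a_{14} = 2·14^3 - 5·14^2 + 4·14 - 3 = 4561.

4561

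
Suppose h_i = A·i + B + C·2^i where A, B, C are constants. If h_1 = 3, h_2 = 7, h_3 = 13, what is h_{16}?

At i = 1, 2, 3: A + B + 2C = 3; 2A + B + 4C = 7; 3A + B + 8C = 13.
Subtracting the first from the second: A + 2C = 4.
Subtracting the second from the third: A + 4C = 6.
Solving: C = 1, A = 2, then B = -1.
Hence h_{16} = 2·16 + (-1) + 1·65536 = 65567.

65567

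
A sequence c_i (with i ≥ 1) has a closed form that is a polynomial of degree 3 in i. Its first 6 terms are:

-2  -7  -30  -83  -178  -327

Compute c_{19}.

1st diffs: -5, -23, -53, -95, -149.
2nd diffs: -18, -30, -42, -54.
3rd diffs: -12, -12, -12 (constant).
Newton forward-difference form: c_i = -2 + (-5)·C(i-1,1) + (-18)·C(i-1,2) + (-12)·C(i-1,3).
At i = 19: i-1 = 18, so c_{19} = -2 - 90 - 2754 - 9792 = -12638.

-12638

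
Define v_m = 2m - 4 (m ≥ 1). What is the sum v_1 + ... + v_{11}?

Over m = 1..11: Σm = 66.
Total = (2)·66 + (-4)·11 = 88.

88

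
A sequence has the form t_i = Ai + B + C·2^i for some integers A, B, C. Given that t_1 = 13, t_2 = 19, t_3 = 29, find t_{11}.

4125

The three given values yield: A + B + 2C = 13; 2A + B + 4C = 19; 3A + B + 8C = 29.
Subtracting the first from the second: A + 2C = 6.
Subtracting the second from the third: A + 4C = 10.
Solving: C = 2, A = 2, then B = 7.
Hence t_{11} = 2·11 + 7 + 2·2048 = 4125.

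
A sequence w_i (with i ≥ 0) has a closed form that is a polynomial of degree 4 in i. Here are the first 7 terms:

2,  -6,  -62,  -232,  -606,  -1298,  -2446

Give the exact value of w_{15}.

-67948

1st diffs: -8, -56, -170, -374, -692, -1148.
2nd diffs: -48, -114, -204, -318, -456.
3rd diffs: -66, -90, -114, -138.
4th diffs: -24, -24, -24 (constant).
Newton forward-difference form: w_i = 2 + (-8)·C(i,1) + (-48)·C(i,2) + (-66)·C(i,3) + (-24)·C(i,4).
At i = 15: i = 15, so w_{15} = 2 - 120 - 5040 - 30030 - 32760 = -67948.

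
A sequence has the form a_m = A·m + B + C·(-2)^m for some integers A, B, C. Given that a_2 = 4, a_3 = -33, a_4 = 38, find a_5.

The three given values yield: 2A + B + 4C = 4; 3A + B - 8C = -33; 4A + B + 16C = 38.
Subtracting the first from the second: A - 12C = -37.
Subtracting the second from the third: A + 24C = 71.
Solving: C = 3, A = -1, then B = -6.
So a_m = -1·m + (-6) + 3·(-2)^m; at m=5 this is -107.

-107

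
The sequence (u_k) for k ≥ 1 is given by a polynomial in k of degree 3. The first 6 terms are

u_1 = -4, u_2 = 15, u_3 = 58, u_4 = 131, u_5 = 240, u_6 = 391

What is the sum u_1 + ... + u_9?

1st diffs: 19, 43, 73, 109, 151.
2nd diffs: 24, 30, 36, 42.
3rd diffs: 6, 6, 6 (constant).
Newton forward-difference form: u_k = -4 + 19·C(k-1,1) + 24·C(k-1,2) + 6·C(k-1,3).
Continuing: 590, 843, 1156.
Summing k = 1..9 (9 terms) gives 3420.

3420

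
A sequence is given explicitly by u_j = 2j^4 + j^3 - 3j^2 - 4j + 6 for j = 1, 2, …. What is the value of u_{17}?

171026

u_{17} = 2·17^4 + 1·17^3 - 3·17^2 - 4·17 + 6 = 171026.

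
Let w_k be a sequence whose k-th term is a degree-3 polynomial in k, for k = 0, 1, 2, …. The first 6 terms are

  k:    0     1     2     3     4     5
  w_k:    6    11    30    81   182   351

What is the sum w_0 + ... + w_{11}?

12392

1st diffs: 5, 19, 51, 101, 169.
2nd diffs: 14, 32, 50, 68.
3rd diffs: 18, 18, 18 (constant).
So w_k = 3k^3 - 2k^2 + 4k + 6.
Continuing: …, 606, 965, 1446, 2067, …, w_{11} = 3801.
Summing k = 0..11 (12 terms) gives 12392.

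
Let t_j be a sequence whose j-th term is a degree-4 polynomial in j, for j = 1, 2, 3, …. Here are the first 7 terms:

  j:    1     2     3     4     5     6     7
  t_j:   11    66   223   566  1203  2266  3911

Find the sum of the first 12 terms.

1st diffs: 55, 157, 343, 637, 1063, 1645.
2nd diffs: 102, 186, 294, 426, 582.
3rd diffs: 84, 108, 132, 156.
4th diffs: 24, 24, 24 (constant).
So t_j = j^4 + 4j^3 + 2j^2 + 6j - 2.
Continuing: …, 6318, 9691, 14258, 20271, …, t_{12} = 28006.
Summing j = 1..12 (12 terms) gives 86790.

86790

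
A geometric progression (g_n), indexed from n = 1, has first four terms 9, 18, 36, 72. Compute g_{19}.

Common ratio r = 2.
g_n = 9·2^(n-1).
g_{19} = 9·2^18 = 2359296.

2359296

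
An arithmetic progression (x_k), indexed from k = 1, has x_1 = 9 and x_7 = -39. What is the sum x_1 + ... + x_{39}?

Common difference d = (-39 - 9) / (7 - 1) = -8.
x_k = 9 + (k - 1)·(-8).
x_{39} = -295; S = 39·(9 + (-295))/2 = -5577.

-5577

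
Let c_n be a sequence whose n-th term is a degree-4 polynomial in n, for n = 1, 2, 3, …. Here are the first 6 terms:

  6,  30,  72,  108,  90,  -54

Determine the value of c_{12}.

-10620

1st diffs: 24, 42, 36, -18, -144.
2nd diffs: 18, -6, -54, -126.
3rd diffs: -24, -48, -72.
4th diffs: -24, -24 (constant).
Newton forward-difference form: c_n = 6 + 24·C(n-1,1) + 18·C(n-1,2) + (-24)·C(n-1,3) + (-24)·C(n-1,4).
At n = 12: n-1 = 11, so c_{12} = 6 + 264 + 990 - 3960 - 7920 = -10620.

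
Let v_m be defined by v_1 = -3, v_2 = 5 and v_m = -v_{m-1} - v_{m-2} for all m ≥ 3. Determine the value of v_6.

Compute successive terms:
v_3 = -2;  v_4 = -3;  v_5 = 5;  v_6 = -2.

-2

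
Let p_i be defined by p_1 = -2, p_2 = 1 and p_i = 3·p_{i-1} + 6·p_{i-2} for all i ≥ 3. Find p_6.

-477

Applying the relation repeatedly:
p_3 = -9; p_4 = -21; p_5 = -117; p_6 = -477.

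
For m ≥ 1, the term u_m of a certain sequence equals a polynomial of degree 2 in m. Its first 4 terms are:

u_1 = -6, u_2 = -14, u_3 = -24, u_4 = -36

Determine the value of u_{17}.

-374

1st diffs: -8, -10, -12.
2nd diffs: -2, -2 (constant).
So u_m = -m^2 - 5m.
Evaluating at m = 17 gives u_{17} = -374.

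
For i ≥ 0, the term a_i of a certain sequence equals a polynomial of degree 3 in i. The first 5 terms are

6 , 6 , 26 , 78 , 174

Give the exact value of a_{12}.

3966

1st diffs: 0, 20, 52, 96.
2nd diffs: 20, 32, 44.
3rd diffs: 12, 12 (constant).
So a_i = 2i^3 + 4i^2 - 6i + 6.
Evaluating at i = 12 gives a_{12} = 3966.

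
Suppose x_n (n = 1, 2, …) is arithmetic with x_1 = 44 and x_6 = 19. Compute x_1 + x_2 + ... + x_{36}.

-1566

Common difference d = (19 - 44) / (6 - 1) = -5.
x_n = 44 + (n - 1)·(-5).
x_{36} = -131; S = 36·(44 + (-131))/2 = -1566.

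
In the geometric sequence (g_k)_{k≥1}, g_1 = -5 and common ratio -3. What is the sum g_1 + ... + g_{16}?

g_k = (-5)·(-3)^(k-1).
S = (-5)·((-3)^16 - 1)/(-3 - 1) = (-5)·(43046721 - 1)/(-4) = 53808400.

53808400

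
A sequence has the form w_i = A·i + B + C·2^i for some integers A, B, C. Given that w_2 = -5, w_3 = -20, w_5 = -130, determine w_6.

The three given values yield: 2A + B + 4C = -5; 3A + B + 8C = -20; 5A + B + 32C = -130.
Subtracting the first from the second: A + 4C = -15.
Subtracting the second from the third: 2A + 24C = -110.
Solving: C = -5, A = 5, then B = 5.
So w_i = 5·i + 5 + (-5)·2^i; at i=6 this is -285.

-285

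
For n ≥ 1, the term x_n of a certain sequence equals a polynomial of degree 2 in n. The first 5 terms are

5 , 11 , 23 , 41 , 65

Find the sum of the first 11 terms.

1375

1st diffs: 6, 12, 18, 24.
2nd diffs: 6, 6, 6 (constant).
Newton forward-difference form: x_n = 5 + 6·C(n-1,1) + 6·C(n-1,2).
Continuing: …, 95, 131, 173, 221, …, x_{11} = 335.
Summing n = 1..11 (11 terms) gives 1375.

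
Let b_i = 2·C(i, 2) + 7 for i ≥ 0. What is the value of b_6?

C(6, 2) = 15, so b_6 = 37.

37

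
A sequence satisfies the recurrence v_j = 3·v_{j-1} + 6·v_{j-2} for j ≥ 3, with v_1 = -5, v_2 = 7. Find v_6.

63

Applying the relation repeatedly:
v_3 = -9, v_4 = 15, v_5 = -9, v_6 = 63.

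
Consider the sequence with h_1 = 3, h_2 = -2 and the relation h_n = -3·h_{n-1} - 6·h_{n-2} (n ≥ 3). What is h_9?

648

Applying the relation repeatedly:
h_3 = -12; h_4 = 48; h_5 = -72; h_6 = -72; h_7 = 648; h_8 = -1512; h_9 = 648.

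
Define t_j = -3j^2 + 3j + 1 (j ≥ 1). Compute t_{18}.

t_{18} = -3·18^2 + 3·18 + 1 = -917.

-917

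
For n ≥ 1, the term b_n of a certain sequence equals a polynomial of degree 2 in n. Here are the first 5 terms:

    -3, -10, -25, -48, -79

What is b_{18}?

-1210

1st diffs: -7, -15, -23, -31.
2nd diffs: -8, -8, -8 (constant).
Newton forward-difference form: b_n = -3 + (-7)·C(n-1,1) + (-8)·C(n-1,2).
At n = 18: n-1 = 17, so b_{18} = -3 - 119 - 1088 = -1210.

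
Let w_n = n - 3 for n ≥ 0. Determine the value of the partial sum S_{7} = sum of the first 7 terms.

0

Over n = 0..6: Σn = 21.
Total = (1)·21 + (-3)·7 = 0.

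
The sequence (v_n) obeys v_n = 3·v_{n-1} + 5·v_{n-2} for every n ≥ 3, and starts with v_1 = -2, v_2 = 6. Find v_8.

15294

Applying the relation repeatedly:
v_3 = 8;  v_4 = 54;  v_5 = 202;  v_6 = 876;  v_7 = 3638;  v_8 = 15294.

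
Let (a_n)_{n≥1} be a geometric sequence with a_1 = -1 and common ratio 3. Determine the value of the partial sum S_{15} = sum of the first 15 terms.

-7174453

a_n = (-1)·3^(n-1).
S = (-1)·(3^15 - 1)/(3 - 1) = (-1)·(14348907 - 1)/(2) = -7174453.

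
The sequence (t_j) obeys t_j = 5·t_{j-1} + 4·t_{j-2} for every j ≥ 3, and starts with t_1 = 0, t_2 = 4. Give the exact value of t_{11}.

Step forward from the initial values:
t_3 = 20  t_4 = 116  t_5 = 660  t_6 = 3764  t_7 = 21460  t_8 = 122356  t_9 = 697620  t_{10} = 3977524  t_{11} = 22678100.

22678100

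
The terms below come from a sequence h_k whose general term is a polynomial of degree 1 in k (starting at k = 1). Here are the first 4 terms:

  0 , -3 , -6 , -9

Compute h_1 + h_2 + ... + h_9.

1st diffs: -3, -3, -3 (constant).
So h_k = -3k + 3.
Continuing: …, -12, -15, -18, -21, …, h_9 = -24.
Summing k = 1..9 (9 terms) gives -108.

-108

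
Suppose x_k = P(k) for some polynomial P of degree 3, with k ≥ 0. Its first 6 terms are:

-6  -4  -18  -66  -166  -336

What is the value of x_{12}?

1st diffs: 2, -14, -48, -100, -170.
2nd diffs: -16, -34, -52, -70.
3rd diffs: -18, -18, -18 (constant).
So x_k = -3k^3 + k^2 + 4k - 6.
Evaluating at k = 12 gives x_{12} = -4998.

-4998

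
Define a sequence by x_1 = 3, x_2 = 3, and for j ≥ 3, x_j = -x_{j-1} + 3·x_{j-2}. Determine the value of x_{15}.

29814

Compute successive terms:
x_3 = 6, x_4 = 3, x_5 = 15, …, x_{12} = -2382, x_{13} = 5667, x_{14} = -12813, x_{15} = 29814.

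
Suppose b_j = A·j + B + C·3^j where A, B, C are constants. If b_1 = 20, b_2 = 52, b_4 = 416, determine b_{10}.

295268

The three given values yield: A + B + 3C = 20; 2A + B + 9C = 52; 4A + B + 81C = 416.
Subtracting the first from the second: A + 6C = 32.
Subtracting the second from the third: 2A + 72C = 364.
Solving: C = 5, A = 2, then B = 3.
So b_j = 2·j + 3 + 5·3^j; at j=10 this is 295268.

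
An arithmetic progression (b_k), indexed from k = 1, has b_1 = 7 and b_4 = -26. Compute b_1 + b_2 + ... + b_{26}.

-3393

Common difference d = (-26 - 7) / (4 - 1) = -11.
b_k = 7 + (k - 1)·(-11).
b_{26} = -268; S = 26·(7 + (-268))/2 = -3393.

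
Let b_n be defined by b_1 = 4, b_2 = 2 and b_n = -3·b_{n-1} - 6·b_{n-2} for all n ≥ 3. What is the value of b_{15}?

Compute successive terms:
b_3 = -30;  b_4 = 78;  b_5 = -54;  …;  b_{12} = 17982;  b_{13} = 182250;  b_{14} = -654642;  b_{15} = 870426.

870426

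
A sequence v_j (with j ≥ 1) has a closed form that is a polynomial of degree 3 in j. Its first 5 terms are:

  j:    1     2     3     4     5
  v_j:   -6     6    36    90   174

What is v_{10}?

1254

1st diffs: 12, 30, 54, 84.
2nd diffs: 18, 24, 30.
3rd diffs: 6, 6 (constant).
Newton forward-difference form: v_j = -6 + 12·C(j-1,1) + 18·C(j-1,2) + 6·C(j-1,3).
At j = 10: j-1 = 9, so v_{10} = -6 + 108 + 648 + 504 = 1254.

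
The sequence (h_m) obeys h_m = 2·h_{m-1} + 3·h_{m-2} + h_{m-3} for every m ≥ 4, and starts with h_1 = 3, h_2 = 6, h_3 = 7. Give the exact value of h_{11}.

Step forward from the initial values:
h_4 = 35  h_5 = 97  h_6 = 306  h_7 = 938  h_8 = 2891  h_9 = 8902  h_{10} = 27415  h_{11} = 84427.

84427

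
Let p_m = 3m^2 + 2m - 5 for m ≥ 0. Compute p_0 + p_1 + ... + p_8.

639

Over m = 0..8: Σm = 36, Σm² = 204.
Total = (3)·204 + (2)·36 + (-5)·9 = 639.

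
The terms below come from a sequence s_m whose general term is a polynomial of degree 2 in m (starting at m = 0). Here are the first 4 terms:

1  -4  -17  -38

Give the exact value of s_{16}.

1st diffs: -5, -13, -21.
2nd diffs: -8, -8 (constant).
Newton forward-difference form: s_m = 1 + (-5)·C(m,1) + (-8)·C(m,2).
At m = 16: m = 16, so s_{16} = 1 - 80 - 960 = -1039.

-1039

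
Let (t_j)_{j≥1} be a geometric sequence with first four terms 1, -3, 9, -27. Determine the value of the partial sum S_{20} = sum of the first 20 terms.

Common ratio r = -3.
t_j = 1·(-3)^(j-1).
S = 1·((-3)^20 - 1)/(-3 - 1) = 1·(3486784401 - 1)/(-4) = -871696100.

-871696100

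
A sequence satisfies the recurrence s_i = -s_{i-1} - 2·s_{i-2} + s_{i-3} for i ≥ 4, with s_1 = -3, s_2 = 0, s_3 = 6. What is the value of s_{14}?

-864

Step forward from the initial values:
s_4 = -9  s_5 = -3  s_6 = 27  …  s_{11} = -165  s_{12} = 459  s_{13} = -219  s_{14} = -864.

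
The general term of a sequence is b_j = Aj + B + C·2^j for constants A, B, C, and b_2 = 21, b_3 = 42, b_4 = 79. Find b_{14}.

65601

The three given values yield: 2A + B + 4C = 21; 3A + B + 8C = 42; 4A + B + 16C = 79.
Subtracting the first from the second: A + 4C = 21.
Subtracting the second from the third: A + 8C = 37.
Solving: C = 4, A = 5, then B = -5.
So b_j = 5·j + (-5) + 4·2^j; at j=14 this is 65601.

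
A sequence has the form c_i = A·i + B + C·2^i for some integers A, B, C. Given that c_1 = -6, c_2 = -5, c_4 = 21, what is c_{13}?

At i = 1, 2, 4: A + B + 2C = -6; 2A + B + 4C = -5; 4A + B + 16C = 21.
Subtracting the first from the second: A + 2C = 1.
Subtracting the second from the third: 2A + 12C = 26.
Solving: C = 3, A = -5, then B = -7.
Hence c_{13} = -5·13 + (-7) + 3·8192 = 24504.

24504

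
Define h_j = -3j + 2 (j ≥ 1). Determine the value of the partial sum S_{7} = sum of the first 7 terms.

Over j = 1..7: Σj = 28.
Total = (-3)·28 + (2)·7 = -70.

-70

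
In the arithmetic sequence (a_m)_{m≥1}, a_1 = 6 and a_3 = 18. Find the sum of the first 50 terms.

Common difference d = (18 - 6) / (3 - 1) = 6.
a_m = 6 + (m - 1)·6.
a_{50} = 300; S = 50·(6 + 300)/2 = 7650.

7650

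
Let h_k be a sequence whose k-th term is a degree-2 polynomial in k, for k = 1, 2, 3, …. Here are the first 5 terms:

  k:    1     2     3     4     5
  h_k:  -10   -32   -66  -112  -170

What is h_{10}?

1st diffs: -22, -34, -46, -58.
2nd diffs: -12, -12, -12 (constant).
Newton forward-difference form: h_k = -10 + (-22)·C(k-1,1) + (-12)·C(k-1,2).
At k = 10: k-1 = 9, so h_{10} = -10 - 198 - 432 = -640.

-640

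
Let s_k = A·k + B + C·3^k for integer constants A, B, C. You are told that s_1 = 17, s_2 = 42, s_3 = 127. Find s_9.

At k = 1, 2, 3: A + B + 3C = 17; 2A + B + 9C = 42; 3A + B + 27C = 127.
Subtracting the first from the second: A + 6C = 25.
Subtracting the second from the third: A + 18C = 85.
Solving: C = 5, A = -5, then B = 7.
Hence s_9 = -5·9 + 7 + 5·19683 = 98377.

98377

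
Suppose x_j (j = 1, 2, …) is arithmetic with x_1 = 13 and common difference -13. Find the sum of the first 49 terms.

x_j = 13 + (j - 1)·(-13).
x_{49} = -611; S = 49·(13 + (-611))/2 = -14651.

-14651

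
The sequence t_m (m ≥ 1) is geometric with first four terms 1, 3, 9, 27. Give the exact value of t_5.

Common ratio r = 3.
t_m = 1·3^(m-1).
t_5 = 1·3^4 = 81.

81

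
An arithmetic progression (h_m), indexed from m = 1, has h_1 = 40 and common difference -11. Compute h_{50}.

-499

h_m = 40 + (m - 1)·(-11).
h_{50} = 40 + 49·(-11) = -499.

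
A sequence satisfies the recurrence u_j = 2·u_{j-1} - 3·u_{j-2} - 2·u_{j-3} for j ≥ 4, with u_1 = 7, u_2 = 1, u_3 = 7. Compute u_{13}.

Applying the relation repeatedly:
u_4 = -3, u_5 = -29, u_6 = -63, u_7 = -33, u_8 = 181, u_9 = 587, u_{10} = 697, u_{11} = -729, u_{12} = -4723, u_{13} = -8653.

-8653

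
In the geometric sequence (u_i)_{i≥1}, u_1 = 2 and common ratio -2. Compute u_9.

u_i = 2·(-2)^(i-1).
u_9 = 2·(-2)^8 = 512.

512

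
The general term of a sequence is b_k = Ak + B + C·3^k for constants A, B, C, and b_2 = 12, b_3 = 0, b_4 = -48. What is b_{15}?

At k = 2, 3, 4: 2A + B + 9C = 12; 3A + B + 27C = 0; 4A + B + 81C = -48.
Subtracting the first from the second: A + 18C = -12.
Subtracting the second from the third: A + 54C = -48.
Solving: C = -1, A = 6, then B = 9.
So b_k = 6·k + 9 + (-1)·3^k; at k=15 this is -14348808.

-14348808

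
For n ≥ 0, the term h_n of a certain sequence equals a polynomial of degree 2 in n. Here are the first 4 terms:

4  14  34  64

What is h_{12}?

784

1st diffs: 10, 20, 30.
2nd diffs: 10, 10 (constant).
Newton forward-difference form: h_n = 4 + 10·C(n,1) + 10·C(n,2).
At n = 12: n = 12, so h_{12} = 4 + 120 + 660 = 784.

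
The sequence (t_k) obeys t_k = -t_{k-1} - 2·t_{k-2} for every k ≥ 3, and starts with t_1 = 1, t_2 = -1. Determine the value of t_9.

Iterate the recurrence:
t_3 = -1, t_4 = 3, t_5 = -1, t_6 = -5, t_7 = 7, t_8 = 3, t_9 = -17.

-17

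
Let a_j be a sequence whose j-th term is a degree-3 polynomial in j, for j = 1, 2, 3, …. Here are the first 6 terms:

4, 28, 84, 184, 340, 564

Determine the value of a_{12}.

1st diffs: 24, 56, 100, 156, 224.
2nd diffs: 32, 44, 56, 68.
3rd diffs: 12, 12, 12 (constant).
Newton forward-difference form: a_j = 4 + 24·C(j-1,1) + 32·C(j-1,2) + 12·C(j-1,3).
At j = 12: j-1 = 11, so a_{12} = 4 + 264 + 1760 + 1980 = 4008.

4008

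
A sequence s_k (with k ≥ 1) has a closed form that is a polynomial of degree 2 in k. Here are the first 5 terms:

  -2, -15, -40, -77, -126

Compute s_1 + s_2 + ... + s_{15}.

-6855

1st diffs: -13, -25, -37, -49.
2nd diffs: -12, -12, -12 (constant).
Newton forward-difference form: s_k = -2 + (-13)·C(k-1,1) + (-12)·C(k-1,2).
Continuing: …, -187, -260, -345, -442, …, s_{15} = -1276.
Summing k = 1..15 (15 terms) gives -6855.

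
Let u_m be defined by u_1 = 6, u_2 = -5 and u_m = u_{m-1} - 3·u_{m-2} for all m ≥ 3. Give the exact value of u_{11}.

1177

Iterate the recurrence:
u_3 = -23; u_4 = -8; u_5 = 61; u_6 = 85; u_7 = -98; u_8 = -353; u_9 = -59; u_{10} = 1000; u_{11} = 1177.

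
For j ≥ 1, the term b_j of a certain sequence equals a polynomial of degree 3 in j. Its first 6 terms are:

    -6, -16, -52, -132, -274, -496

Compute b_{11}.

1st diffs: -10, -36, -80, -142, -222.
2nd diffs: -26, -44, -62, -80.
3rd diffs: -18, -18, -18 (constant).
Newton forward-difference form: b_j = -6 + (-10)·C(j-1,1) + (-26)·C(j-1,2) + (-18)·C(j-1,3).
At j = 11: j-1 = 10, so b_{11} = -6 - 100 - 1170 - 2160 = -3436.

-3436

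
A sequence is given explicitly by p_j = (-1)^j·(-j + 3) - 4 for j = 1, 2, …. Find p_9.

(-1)^9 = -1; -j + 3 at j=9 is -6; so p_9 = 2.

2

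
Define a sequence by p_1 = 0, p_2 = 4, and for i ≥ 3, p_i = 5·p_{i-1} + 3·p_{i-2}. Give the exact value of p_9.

584660

Iterate the recurrence:
p_3 = 20  p_4 = 112  p_5 = 620  p_6 = 3436  p_7 = 19040  p_8 = 105508  p_9 = 584660.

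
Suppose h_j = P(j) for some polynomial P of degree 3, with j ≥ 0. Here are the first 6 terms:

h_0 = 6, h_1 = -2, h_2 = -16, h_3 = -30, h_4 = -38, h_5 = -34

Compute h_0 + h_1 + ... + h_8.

18

1st diffs: -8, -14, -14, -8, 4.
2nd diffs: -6, 0, 6, 12.
3rd diffs: 6, 6, 6 (constant).
Newton forward-difference form: h_j = 6 + (-8)·C(j,1) + (-6)·C(j,2) + 6·C(j,3).
Continuing: -12, 34, 110.
Summing j = 0..8 (9 terms) gives 18.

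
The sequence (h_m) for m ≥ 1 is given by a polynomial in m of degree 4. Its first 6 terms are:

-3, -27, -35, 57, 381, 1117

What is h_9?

1st diffs: -24, -8, 92, 324, 736.
2nd diffs: 16, 100, 232, 412.
3rd diffs: 84, 132, 180.
4th diffs: 48, 48 (constant).
So h_m = 2m^4 - 6m^3 - 6m^2 + 6m + 1.
Evaluating at m = 9 gives h_9 = 8317.

8317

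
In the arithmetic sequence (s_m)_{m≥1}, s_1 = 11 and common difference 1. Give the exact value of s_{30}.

40

s_m = 11 + (m - 1)·1.
s_{30} = 11 + 29·1 = 40.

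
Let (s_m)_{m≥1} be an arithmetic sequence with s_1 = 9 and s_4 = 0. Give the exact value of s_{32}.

-84

Common difference d = (0 - 9) / (4 - 1) = -3.
s_m = 9 + (m - 1)·(-3).
s_{32} = 9 + 31·(-3) = -84.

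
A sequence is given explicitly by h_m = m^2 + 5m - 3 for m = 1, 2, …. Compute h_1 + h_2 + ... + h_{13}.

Over m = 1..13: Σm = 91, Σm² = 819.
Total = (1)·819 + (5)·91 + (-3)·13 = 1235.

1235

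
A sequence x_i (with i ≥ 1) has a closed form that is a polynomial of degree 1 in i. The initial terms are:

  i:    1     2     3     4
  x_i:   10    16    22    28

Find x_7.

1st diffs: 6, 6, 6 (constant).
So x_i = 6i + 4.
Evaluating at i = 7 gives x_7 = 46.

46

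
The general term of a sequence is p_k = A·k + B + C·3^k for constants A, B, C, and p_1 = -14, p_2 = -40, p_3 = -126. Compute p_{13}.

-7971566

Write the equations: A + B + 3C = -14; 2A + B + 9C = -40; 3A + B + 27C = -126.
Subtracting the first from the second: A + 6C = -26.
Subtracting the second from the third: A + 18C = -86.
Solving: C = -5, A = 4, then B = -3.
So p_k = 4·k + (-3) + (-5)·3^k; at k=13 this is -7971566.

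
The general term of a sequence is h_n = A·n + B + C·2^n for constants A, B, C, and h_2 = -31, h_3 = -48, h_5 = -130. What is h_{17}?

Write the equations: 2A + B + 4C = -31; 3A + B + 8C = -48; 5A + B + 32C = -130.
Subtracting the first from the second: A + 4C = -17.
Subtracting the second from the third: 2A + 24C = -82.
Solving: C = -3, A = -5, then B = -9.
Therefore h_{17} = -85 + (-9) + (-3)·131072 = -393310.

-393310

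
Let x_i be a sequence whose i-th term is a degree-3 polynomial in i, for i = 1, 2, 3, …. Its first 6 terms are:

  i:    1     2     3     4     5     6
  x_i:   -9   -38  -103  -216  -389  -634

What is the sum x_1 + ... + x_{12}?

1st diffs: -29, -65, -113, -173, -245.
2nd diffs: -36, -48, -60, -72.
3rd diffs: -12, -12, -12 (constant).
So x_i = -2i^3 - 6i^2 + 3i - 4.
Continuing: …, -963, -1388, -1921, -2574, …, x_{12} = -4288.
Summing i = 1..12 (12 terms) gives -15882.

-15882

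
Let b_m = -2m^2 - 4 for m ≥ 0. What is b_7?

b_7 = -2·7^2 - 4 = -102.

-102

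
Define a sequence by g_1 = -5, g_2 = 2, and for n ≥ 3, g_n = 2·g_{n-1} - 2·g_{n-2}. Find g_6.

Step forward from the initial values:
g_3 = 14;  g_4 = 24;  g_5 = 20;  g_6 = -8.

-8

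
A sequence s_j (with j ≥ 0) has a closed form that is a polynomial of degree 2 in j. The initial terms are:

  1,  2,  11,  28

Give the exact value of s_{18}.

1243

1st diffs: 1, 9, 17.
2nd diffs: 8, 8 (constant).
Newton forward-difference form: s_j = 1 + 1·C(j,1) + 8·C(j,2).
At j = 18: j = 18, so s_{18} = 1 + 18 + 1224 = 1243.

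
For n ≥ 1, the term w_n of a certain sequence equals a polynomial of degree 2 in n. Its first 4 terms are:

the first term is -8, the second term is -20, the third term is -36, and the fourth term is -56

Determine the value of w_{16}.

1st diffs: -12, -16, -20.
2nd diffs: -4, -4 (constant).
So w_n = -2n^2 - 6n.
Evaluating at n = 16 gives w_{16} = -608.

-608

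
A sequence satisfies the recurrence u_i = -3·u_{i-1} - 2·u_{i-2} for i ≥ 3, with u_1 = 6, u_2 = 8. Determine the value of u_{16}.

Compute successive terms:
u_3 = -36;  u_4 = 92;  u_5 = -204;  …;  u_{13} = -57324;  u_{14} = 114668;  u_{15} = -229356;  u_{16} = 458732.
(Characteristic roots are -1 and -2.)

458732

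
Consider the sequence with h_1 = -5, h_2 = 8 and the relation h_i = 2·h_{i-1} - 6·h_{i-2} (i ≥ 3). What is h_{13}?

179776

h_3 = 46;  h_4 = 44;  h_5 = -188;  …;  h_{10} = -5248;  h_{11} = -58400;  h_{12} = -85312;  h_{13} = 179776.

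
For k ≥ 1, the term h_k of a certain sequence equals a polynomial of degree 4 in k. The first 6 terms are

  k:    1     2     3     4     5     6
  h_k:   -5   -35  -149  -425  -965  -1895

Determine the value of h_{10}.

1st diffs: -30, -114, -276, -540, -930.
2nd diffs: -84, -162, -264, -390.
3rd diffs: -78, -102, -126.
4th diffs: -24, -24 (constant).
Newton forward-difference form: h_k = -5 + (-30)·C(k-1,1) + (-84)·C(k-1,2) + (-78)·C(k-1,3) + (-24)·C(k-1,4).
At k = 10: k-1 = 9, so h_{10} = -5 - 270 - 3024 - 6552 - 3024 = -12875.

-12875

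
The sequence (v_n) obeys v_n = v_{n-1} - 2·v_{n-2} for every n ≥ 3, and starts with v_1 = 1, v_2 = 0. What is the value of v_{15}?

Iterate the recurrence:
v_3 = -2  v_4 = -2  v_5 = 2  …  v_{12} = 22  v_{13} = -46  v_{14} = -90  v_{15} = 2.

2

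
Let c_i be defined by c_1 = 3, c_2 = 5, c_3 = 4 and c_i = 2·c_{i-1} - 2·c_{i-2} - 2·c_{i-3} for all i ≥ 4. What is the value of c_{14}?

c_4 = -8;  c_5 = -34;  c_6 = -60;  …;  c_{11} = 296;  c_{12} = -1632;  c_{13} = -5232;  c_{14} = -7792.

-7792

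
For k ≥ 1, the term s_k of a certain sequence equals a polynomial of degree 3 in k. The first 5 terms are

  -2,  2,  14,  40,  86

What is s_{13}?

1st diffs: 4, 12, 26, 46.
2nd diffs: 8, 14, 20.
3rd diffs: 6, 6 (constant).
Newton forward-difference form: s_k = -2 + 4·C(k-1,1) + 8·C(k-1,2) + 6·C(k-1,3).
At k = 13: k-1 = 12, so s_{13} = -2 + 48 + 528 + 1320 = 1894.

1894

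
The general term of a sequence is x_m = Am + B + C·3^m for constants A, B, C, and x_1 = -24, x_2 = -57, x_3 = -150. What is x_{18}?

-1937102505

The three given values yield: A + B + 3C = -24; 2A + B + 9C = -57; 3A + B + 27C = -150.
Subtracting the first from the second: A + 6C = -33.
Subtracting the second from the third: A + 18C = -93.
Solving: C = -5, A = -3, then B = -6.
Therefore x_{18} = -54 + (-6) + (-5)·387420489 = -1937102505.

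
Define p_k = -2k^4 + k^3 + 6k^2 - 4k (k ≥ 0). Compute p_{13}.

-53963

p_{13} = -2·13^4 + 1·13^3 + 6·13^2 - 4·13 = -53963.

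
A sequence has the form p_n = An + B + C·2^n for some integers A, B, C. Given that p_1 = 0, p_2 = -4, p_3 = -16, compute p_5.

The three given values yield: A + B + 2C = 0; 2A + B + 4C = -4; 3A + B + 8C = -16.
Subtracting the first from the second: A + 2C = -4.
Subtracting the second from the third: A + 4C = -12.
Solving: C = -4, A = 4, then B = 4.
Therefore p_5 = 20 + 4 + (-4)·32 = -104.

-104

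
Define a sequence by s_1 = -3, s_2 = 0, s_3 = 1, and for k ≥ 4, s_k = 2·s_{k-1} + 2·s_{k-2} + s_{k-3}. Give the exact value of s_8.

-8

s_4 = -1; s_5 = 0; s_6 = -1; s_7 = -3; s_8 = -8.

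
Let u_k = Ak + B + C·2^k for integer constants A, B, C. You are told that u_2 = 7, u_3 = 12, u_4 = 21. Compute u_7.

At k = 2, 3, 4: 2A + B + 4C = 7; 3A + B + 8C = 12; 4A + B + 16C = 21.
Subtracting the first from the second: A + 4C = 5.
Subtracting the second from the third: A + 8C = 9.
Solving: C = 1, A = 1, then B = 1.
Therefore u_7 = 7 + 1 + 1·128 = 136.

136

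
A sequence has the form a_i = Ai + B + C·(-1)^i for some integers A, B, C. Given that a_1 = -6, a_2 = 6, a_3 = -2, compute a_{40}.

82

Plug in i = 1, 2, 3: A + B - C = -6; 2A + B + C = 6; 3A + B - C = -2.
Subtracting the first from the second: A + 2C = 12.
Subtracting the second from the third: A - 2C = -8.
Solving: C = 5, A = 2, then B = -3.
Therefore a_{40} = 80 + (-3) + 5·1 = 82.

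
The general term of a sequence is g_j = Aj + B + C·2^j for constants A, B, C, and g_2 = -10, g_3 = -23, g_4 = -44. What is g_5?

-81

The three given values yield: 2A + B + 4C = -10; 3A + B + 8C = -23; 4A + B + 16C = -44.
Subtracting the first from the second: A + 4C = -13.
Subtracting the second from the third: A + 8C = -21.
Solving: C = -2, A = -5, then B = 8.
Hence g_5 = -5·5 + 8 + (-2)·32 = -81.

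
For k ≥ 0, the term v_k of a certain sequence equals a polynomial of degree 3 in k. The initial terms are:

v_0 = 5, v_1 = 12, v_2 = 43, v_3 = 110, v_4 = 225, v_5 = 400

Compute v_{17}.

11548

1st diffs: 7, 31, 67, 115, 175.
2nd diffs: 24, 36, 48, 60.
3rd diffs: 12, 12, 12 (constant).
Newton forward-difference form: v_k = 5 + 7·C(k,1) + 24·C(k,2) + 12·C(k,3).
At k = 17: k = 17, so v_{17} = 5 + 119 + 3264 + 8160 = 11548.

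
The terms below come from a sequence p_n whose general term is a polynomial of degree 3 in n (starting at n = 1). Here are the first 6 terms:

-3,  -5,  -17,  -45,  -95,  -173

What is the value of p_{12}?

1st diffs: -2, -12, -28, -50, -78.
2nd diffs: -10, -16, -22, -28.
3rd diffs: -6, -6, -6 (constant).
Newton forward-difference form: p_n = -3 + (-2)·C(n-1,1) + (-10)·C(n-1,2) + (-6)·C(n-1,3).
At n = 12: n-1 = 11, so p_{12} = -3 - 22 - 550 - 990 = -1565.

-1565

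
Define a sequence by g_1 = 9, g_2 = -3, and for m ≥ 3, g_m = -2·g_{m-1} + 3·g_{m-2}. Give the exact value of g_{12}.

Iterate the recurrence:
g_3 = 33, g_4 = -75, g_5 = 249, g_6 = -723, g_7 = 2193, g_8 = -6555, g_9 = 19689, g_{10} = -59043, g_{11} = 177153, g_{12} = -531435.
(Characteristic roots are 1 and -3.)

-531435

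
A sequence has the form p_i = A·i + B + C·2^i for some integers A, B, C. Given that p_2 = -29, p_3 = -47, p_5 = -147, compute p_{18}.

At i = 2, 3, 5: 2A + B + 4C = -29; 3A + B + 8C = -47; 5A + B + 32C = -147.
Subtracting the first from the second: A + 4C = -18.
Subtracting the second from the third: 2A + 24C = -100.
Solving: C = -4, A = -2, then B = -9.
Hence p_{18} = -2·18 + (-9) + (-4)·262144 = -1048621.

-1048621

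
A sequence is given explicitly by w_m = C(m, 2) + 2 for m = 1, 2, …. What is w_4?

C(4, 2) = 6, so w_4 = 8.

8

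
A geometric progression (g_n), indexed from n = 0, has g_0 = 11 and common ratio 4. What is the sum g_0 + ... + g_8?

961191

g_n = 11·4^(n-0).
S = 11·(4^9 - 1)/(4 - 1) = 11·(262144 - 1)/(3) = 961191.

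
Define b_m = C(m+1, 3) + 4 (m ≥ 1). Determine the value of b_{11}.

C(12, 3) = 220, so b_{11} = 224.

224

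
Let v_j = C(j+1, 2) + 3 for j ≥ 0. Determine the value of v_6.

C(7, 2) = 21, so v_6 = 24.

24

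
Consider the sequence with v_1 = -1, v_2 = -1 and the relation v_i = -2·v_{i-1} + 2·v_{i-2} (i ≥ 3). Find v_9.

240

Iterate the recurrence:
v_3 = 0, v_4 = -2, v_5 = 4, v_6 = -12, v_7 = 32, v_8 = -88, v_9 = 240.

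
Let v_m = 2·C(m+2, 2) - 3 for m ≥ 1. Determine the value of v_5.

C(7, 2) = 21, so v_5 = 39.

39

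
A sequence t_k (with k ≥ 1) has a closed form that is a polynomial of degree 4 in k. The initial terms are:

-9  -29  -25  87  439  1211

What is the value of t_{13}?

43575

1st diffs: -20, 4, 112, 352, 772.
2nd diffs: 24, 108, 240, 420.
3rd diffs: 84, 132, 180.
4th diffs: 48, 48 (constant).
Newton forward-difference form: t_k = -9 + (-20)·C(k-1,1) + 24·C(k-1,2) + 84·C(k-1,3) + 48·C(k-1,4).
At k = 13: k-1 = 12, so t_{13} = -9 - 240 + 1584 + 18480 + 23760 = 43575.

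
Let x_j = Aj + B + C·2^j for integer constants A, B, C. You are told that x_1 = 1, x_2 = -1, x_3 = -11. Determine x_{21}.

The three given values yield: A + B + 2C = 1; 2A + B + 4C = -1; 3A + B + 8C = -11.
Subtracting the first from the second: A + 2C = -2.
Subtracting the second from the third: A + 4C = -10.
Solving: C = -4, A = 6, then B = 3.
Therefore x_{21} = 126 + 3 + (-4)·2097152 = -8388479.

-8388479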